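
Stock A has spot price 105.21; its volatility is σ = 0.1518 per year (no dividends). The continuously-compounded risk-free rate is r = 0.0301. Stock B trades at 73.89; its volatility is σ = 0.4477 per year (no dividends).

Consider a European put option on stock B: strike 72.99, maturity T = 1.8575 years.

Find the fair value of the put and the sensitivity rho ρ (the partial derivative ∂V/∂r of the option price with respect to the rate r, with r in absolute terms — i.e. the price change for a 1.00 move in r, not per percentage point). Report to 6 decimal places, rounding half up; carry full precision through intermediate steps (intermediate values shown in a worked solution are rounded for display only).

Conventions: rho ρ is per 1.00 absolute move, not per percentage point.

σ√T = 0.4477·√1.8575 = 0.610171
d₁ = (ln(S/K) + (r+σ²/2)T) / (σ√T) = (ln(73.89/72.99) + (0.0301+0.4477²/2)·1.8575) / 0.610171 = (0.012255 + 0.242065) / 0.610171 = 0.416801
d₂ = d₁ − σ√T = 0.416801 − 0.610171 = -0.193370
e^{−rT} = 0.945624
N(−d₁) = 0.338412,  N(−d₂) = 0.576665
Put price V = K·e^{−rT}·N(−d₂) − S·N(−d₁) = 39.802045 − 25.005251 = 14.796794
ρ = −K·T·e^{−rT}·N(−d₂) = -73.932299

price = 14.796794
ρ = -73.932299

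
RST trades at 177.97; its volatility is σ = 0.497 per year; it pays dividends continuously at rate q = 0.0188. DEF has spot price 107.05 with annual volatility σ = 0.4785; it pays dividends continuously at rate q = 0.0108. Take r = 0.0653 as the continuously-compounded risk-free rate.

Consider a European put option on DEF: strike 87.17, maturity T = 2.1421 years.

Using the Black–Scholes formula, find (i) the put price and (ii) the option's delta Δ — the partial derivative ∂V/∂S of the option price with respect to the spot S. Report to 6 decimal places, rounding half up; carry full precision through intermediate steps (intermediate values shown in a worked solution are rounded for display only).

price = 12.727477
Δ = -0.204133

σ√T = 0.4785·√2.1421 = 0.700329
d₁ = (ln(S/K) + (r−q+σ²/2)T) / (σ√T) = (ln(107.05/87.17) + (0.0653−0.0108+0.4785²/2)·2.1421) / 0.700329 = (0.205436 + 0.361974) / 0.700329 = 0.810206
d₂ = d₁ − σ√T = 0.810206 − 0.700329 = 0.109877
e^{−rT} = 0.869463
e^{−qT} = 0.977131
N(−d₁) = 0.208911,  N(−d₂) = 0.456253
Put price V = K·e^{−rT}·N(−d₂) − S·e^{−qT}·N(−d₁) = 34.579951 − 21.852473 = 12.727477
Δ = −e^{−qT}·N(−d₁) = -0.204133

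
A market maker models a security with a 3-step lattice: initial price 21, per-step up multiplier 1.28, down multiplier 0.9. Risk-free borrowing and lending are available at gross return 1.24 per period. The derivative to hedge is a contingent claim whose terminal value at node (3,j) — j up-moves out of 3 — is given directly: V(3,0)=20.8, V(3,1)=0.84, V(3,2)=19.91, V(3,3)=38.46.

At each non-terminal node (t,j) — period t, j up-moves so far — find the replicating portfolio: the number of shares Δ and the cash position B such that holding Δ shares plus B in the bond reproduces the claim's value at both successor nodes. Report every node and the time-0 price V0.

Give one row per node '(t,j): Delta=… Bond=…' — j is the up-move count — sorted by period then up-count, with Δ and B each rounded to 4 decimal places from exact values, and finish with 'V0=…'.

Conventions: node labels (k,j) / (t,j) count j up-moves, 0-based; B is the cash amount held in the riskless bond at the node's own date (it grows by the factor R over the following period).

(0,0): Delta=1.4850 Bond=-14.0709
(1,0): Delta=1.6800 Bond=-21.1331
(1,1): Delta=1.4689 Bond=-17.0143
(2,0): Delta=-3.0880 Bond=54.8981
(2,1): Delta=2.0744 Bond=-35.7466
(2,2): Delta=1.4188 Bond=-19.3744
V0=17.1145

Risk-neutral probability p* = (R−d)/(u−d) = (1.24−0.9)/(1.28−0.9) = 0.8947.
Terminal payoffs: V(3,0)=20.8000, V(3,1)=0.8400, V(3,2)=19.9100, V(3,3)=38.4600
(2,0): S=17.0100. Δ = (V_up−V_dn)/(S_up−S_dn) = (0.8400−20.8000)/(21.7728−15.3090) = -3.0880. V = [p*·0.8400 + (1−p*)·20.8000]/1.24 = 2.3718. B = V − Δ·S = 54.8981.
(2,1): S=24.1920. Δ = (V_up−V_dn)/(S_up−S_dn) = (19.9100−0.8400)/(30.9658−21.7728) = 2.0744. V = [p*·19.9100 + (1−p*)·0.8400]/1.24 = 14.4376. B = V − Δ·S = -35.7466.
(2,2): S=34.4064. Δ = (V_up−V_dn)/(S_up−S_dn) = (38.4600−19.9100)/(44.0402−30.9658) = 1.4188. V = [p*·38.4600 + (1−p*)·19.9100]/1.24 = 29.4414. B = V − Δ·S = -19.3744.
(1,0): S=18.9000. Δ = (V_up−V_dn)/(S_up−S_dn) = (14.4376−2.3718)/(24.1920−17.0100) = 1.6800. V = [p*·14.4376 + (1−p*)·2.3718]/1.24 = 10.6190. B = V − Δ·S = -21.1331.
(1,1): S=26.8800. Δ = (V_up−V_dn)/(S_up−S_dn) = (29.4414−14.4376)/(34.4064−24.1920) = 1.4689. V = [p*·29.4414 + (1−p*)·14.4376]/1.24 = 22.4694. B = V − Δ·S = -17.0143.
(0,0): S=21.0000. Δ = (V_up−V_dn)/(S_up−S_dn) = (22.4694−10.6190)/(26.8800−18.9000) = 1.4850. V = [p*·22.4694 + (1−p*)·10.6190]/1.24 = 17.1145. B = V − Δ·S = -14.0709.
As a check, the time-0 holding Δ(0,0)·S0 + B(0,0) comes to 17.1145 — exactly V0.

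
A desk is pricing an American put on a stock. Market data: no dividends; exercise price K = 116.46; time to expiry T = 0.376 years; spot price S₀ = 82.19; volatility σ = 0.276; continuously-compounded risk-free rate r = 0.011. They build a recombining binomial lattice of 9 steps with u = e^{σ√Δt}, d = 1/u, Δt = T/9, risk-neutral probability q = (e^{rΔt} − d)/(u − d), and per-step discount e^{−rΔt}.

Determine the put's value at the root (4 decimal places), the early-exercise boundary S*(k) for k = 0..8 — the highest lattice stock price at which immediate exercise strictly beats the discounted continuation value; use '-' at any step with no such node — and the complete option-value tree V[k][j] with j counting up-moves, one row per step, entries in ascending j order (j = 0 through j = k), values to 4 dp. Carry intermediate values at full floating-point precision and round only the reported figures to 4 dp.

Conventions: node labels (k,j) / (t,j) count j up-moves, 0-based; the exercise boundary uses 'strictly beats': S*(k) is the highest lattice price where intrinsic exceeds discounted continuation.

price = 34.2700
boundary = 82.1900 77.6817 82.1900 86.9599 82.1900 86.9599 92.0066 97.3462 102.9957
tree:
34.2700
38.7783 29.5538
43.0392 34.2700 24.6722
47.0665 38.7783 29.5001 19.6699
50.8728 43.0392 34.2700 24.5073 14.6530
54.4704 47.0665 38.7783 29.5001 19.3330 9.7951
57.8706 50.8728 43.0392 34.2700 24.4534 14.0212 5.4051
61.0843 54.4704 47.0665 38.7783 29.5001 19.1138 8.7333 1.9458
64.1218 57.8706 50.8728 43.0392 34.2700 24.4534 13.4643 3.8168 0.0000
66.9926 61.0843 54.4704 47.0665 38.7783 29.5001 19.1138 7.4870 0.0000 0.0000

Δt=0.04178, u=1.05803, d=0.94515, q=0.48997, disc=e^(-rΔt)=0.99954
k=9 terminal: V=max(K-S,0) → 66.9926 61.0843 54.4704 47.0665 38.7783 29.5001 19.1138 7.4870 0.0000 0.0000
k=8: j=0 S=52.3382 intr=64.1218 cont=64.0683 V=64.1218[EX]; j=1 S=58.5894 intr=57.8706 cont=57.8171 V=57.8706[EX]; j=2 S=65.5872 intr=50.8728 cont=50.8193 V=50.8728[EX]; j=3 S=73.4208 intr=43.0392 cont=42.9857 V=43.0392[EX]; j=4 S=82.1900 intr=34.2700 cont=34.2165 V=34.2700[EX]; j=5 S=92.0066 intr=24.4534 cont=24.3999 V=24.4534[EX]; j=6 S=102.9957 intr=13.4643 cont=13.4108 V=13.4643[EX]; j=7 S=115.2973 intr=1.1627 cont=3.8168 V=3.8168[hold]; j=8 S=129.0681 intr=0.0000 cont=0.0000 V=0.0000[hold]  S*(8)=102.9957
k=7: j=0 S=55.3757 intr=61.0843 cont=61.0308 V=61.0843[EX]; j=1 S=61.9896 intr=54.4704 cont=54.4169 V=54.4704[EX]; j=2 S=69.3935 intr=47.0665 cont=47.0130 V=47.0665[EX]; j=3 S=77.6817 intr=38.7783 cont=38.7247 V=38.7783[EX]; j=4 S=86.9599 intr=29.5001 cont=29.4466 V=29.5001[EX]; j=5 S=97.3462 intr=19.1138 cont=19.0603 V=19.1138[EX]; j=6 S=108.9730 intr=7.4870 cont=8.7333 V=8.7333[hold]; j=7 S=121.9885 intr=0.0000 cont=1.9458 V=1.9458[hold]  S*(7)=97.3462
k=6: j=0 S=58.5894 intr=57.8706 cont=57.8171 V=57.8706[EX]; j=1 S=65.5872 intr=50.8728 cont=50.8193 V=50.8728[EX]; j=2 S=73.4208 intr=43.0392 cont=42.9857 V=43.0392[EX]; j=3 S=82.1900 intr=34.2700 cont=34.2165 V=34.2700[EX]; j=4 S=92.0066 intr=24.4534 cont=24.3999 V=24.4534[EX]; j=5 S=102.9957 intr=13.4643 cont=14.0212 V=14.0212[hold]; j=6 S=115.2973 intr=1.1627 cont=5.4051 V=5.4051[hold]  S*(6)=92.0066
k=5: j=0 S=61.9896 intr=54.4704 cont=54.4169 V=54.4704[EX]; j=1 S=69.3935 intr=47.0665 cont=47.0130 V=47.0665[EX]; j=2 S=77.6817 intr=38.7783 cont=38.7247 V=38.7783[EX]; j=3 S=86.9599 intr=29.5001 cont=29.4466 V=29.5001[EX]; j=4 S=97.3462 intr=19.1138 cont=19.3330 V=19.3330[hold]; j=5 S=108.9730 intr=7.4870 cont=9.7951 V=9.7951[hold]  S*(5)=86.9599
k=4: j=0 S=65.5872 intr=50.8728 cont=50.8193 V=50.8728[EX]; j=1 S=73.4208 intr=43.0392 cont=42.9857 V=43.0392[EX]; j=2 S=82.1900 intr=34.2700 cont=34.2165 V=34.2700[EX]; j=3 S=92.0066 intr=24.4534 cont=24.5073 V=24.5073[hold]; j=4 S=102.9957 intr=13.4643 cont=14.6530 V=14.6530[hold]  S*(4)=82.1900
k=3: j=0 S=69.3935 intr=47.0665 cont=47.0130 V=47.0665[EX]; j=1 S=77.6817 intr=38.7783 cont=38.7247 V=38.7783[EX]; j=2 S=86.9599 intr=29.5001 cont=29.4730 V=29.5001[EX]; j=3 S=97.3462 intr=19.1138 cont=19.6699 V=19.6699[hold]  S*(3)=86.9599
k=2: j=0 S=73.4208 intr=43.0392 cont=42.9857 V=43.0392[EX]; j=1 S=82.1900 intr=34.2700 cont=34.2165 V=34.2700[EX]; j=2 S=92.0066 intr=24.4534 cont=24.6722 V=24.6722[hold]  S*(2)=82.1900
k=1: j=0 S=77.6817 intr=38.7783 cont=38.7247 V=38.7783[EX]; j=1 S=86.9599 intr=29.5001 cont=29.5538 V=29.5538[hold]  S*(1)=77.6817
k=0: j=0 S=82.1900 intr=34.2700 cont=34.2428 V=34.2700[EX]  S*(0)=82.1900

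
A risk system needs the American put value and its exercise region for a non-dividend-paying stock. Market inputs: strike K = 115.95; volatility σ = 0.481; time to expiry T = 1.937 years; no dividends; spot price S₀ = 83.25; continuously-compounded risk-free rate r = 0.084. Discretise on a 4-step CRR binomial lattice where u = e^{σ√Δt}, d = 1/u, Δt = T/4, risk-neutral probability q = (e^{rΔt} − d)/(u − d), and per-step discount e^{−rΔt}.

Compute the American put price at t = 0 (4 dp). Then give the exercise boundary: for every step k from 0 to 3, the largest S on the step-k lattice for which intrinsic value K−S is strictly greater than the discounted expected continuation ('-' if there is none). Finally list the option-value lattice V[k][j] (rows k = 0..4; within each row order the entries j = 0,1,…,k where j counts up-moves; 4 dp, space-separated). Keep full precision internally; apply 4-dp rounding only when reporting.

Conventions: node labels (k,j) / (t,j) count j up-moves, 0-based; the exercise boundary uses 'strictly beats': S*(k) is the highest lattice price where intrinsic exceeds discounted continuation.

price = 38.2203
boundary = - 59.5687 42.6237 59.5687
tree:
38.2203
56.3813 21.7046
73.3263 35.7814 8.2151
85.4511 56.3813 16.3901 0.0000
94.1268 73.3263 32.7000 0.0000 0.0000

params: Δt=0.48425 u=1.39755 d=0.71554 q=0.47797 e^(-rΔt)=0.96014
t_4 payoffs: 94.1268 73.3263 32.7000 0.0000 0.0000
t_3: node(3,0) S=30.4989 payoff=85.4511 vs cont=80.8292 → 85.4511 [stop]  node(3,1) S=59.5687 payoff=56.3813 vs cont=51.7595 → 56.3813 [stop]  node(3,2) S=116.3458 payoff=0.0000 vs cont=16.3901 → 16.3901 [wait]  node(3,3) S=227.2394 payoff=0.0000 vs cont=0.0000 → 0.0000 [wait]  ⇒ S*(3)=59.5687
t_2: node(2,0) S=42.6237 payoff=73.3263 vs cont=68.7044 → 73.3263 [stop]  node(2,1) S=83.2500 payoff=32.7000 vs cont=35.7814 → 35.7814 [wait]  node(2,2) S=162.5987 payoff=0.0000 vs cont=8.2151 → 8.2151 [wait]  ⇒ S*(2)=42.6237
t_1: node(1,0) S=59.5687 payoff=56.3813 vs cont=53.1736 → 56.3813 [stop]  node(1,1) S=116.3458 payoff=0.0000 vs cont=21.7046 → 21.7046 [wait]  ⇒ S*(1)=59.5687
t_0: node(0,0) S=83.2500 payoff=32.7000 vs cont=38.2203 → 38.2203 [wait]  ⇒ S*(0)=-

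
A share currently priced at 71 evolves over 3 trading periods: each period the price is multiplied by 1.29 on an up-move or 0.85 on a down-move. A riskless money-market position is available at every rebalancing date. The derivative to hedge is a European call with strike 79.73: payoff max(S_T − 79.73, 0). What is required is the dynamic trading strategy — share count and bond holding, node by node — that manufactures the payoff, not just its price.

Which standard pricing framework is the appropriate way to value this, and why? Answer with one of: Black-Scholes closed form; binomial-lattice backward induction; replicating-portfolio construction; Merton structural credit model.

framework: replicating-portfolio construction

Key observation: since the answer must list Δ and B at each node of the 1.29/0.85 lattice on 71, the replicating-portfolio method — solving the two-state system at every node — is the one that applies.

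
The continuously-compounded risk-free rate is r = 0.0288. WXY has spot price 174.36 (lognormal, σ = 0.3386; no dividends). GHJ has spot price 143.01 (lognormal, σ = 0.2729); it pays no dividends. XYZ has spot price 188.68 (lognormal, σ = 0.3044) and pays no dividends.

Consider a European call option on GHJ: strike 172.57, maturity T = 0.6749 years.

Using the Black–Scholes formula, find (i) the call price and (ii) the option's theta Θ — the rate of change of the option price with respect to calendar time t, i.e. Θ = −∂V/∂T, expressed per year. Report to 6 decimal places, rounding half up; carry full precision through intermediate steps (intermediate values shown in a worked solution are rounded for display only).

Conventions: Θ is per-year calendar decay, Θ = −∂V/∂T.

σ√T = 0.2729·√0.6749 = 0.224194
d₁ = (ln(S/K) + (r+σ²/2)T) / (σ√T) = (ln(143.01/172.57) + (0.0288+0.2729²/2)·0.6749) / 0.224194 = (-0.187888 + 0.044569) / 0.224194 = -0.639268
d₂ = d₁ − σ√T = -0.639268 − 0.224194 = -0.863462
e^{−rT} = 0.980751
N(d₁) = 0.261324,  N(d₂) = 0.193942
Call price V = S·N(d₁) − K·e^{−rT}·N(d₂) = 37.371972 − 32.824280 = 4.547693
φ(d₁) = (1/√(2π))·e^{−d₁²/2} = 0.325214
Θ = −S·φ(d₁)·σ/(2√T) − r·K·e^{−rT}·N(d₂) = −7.724850 − 0.945339 = -8.670189

price = 4.547693
Θ = -8.670189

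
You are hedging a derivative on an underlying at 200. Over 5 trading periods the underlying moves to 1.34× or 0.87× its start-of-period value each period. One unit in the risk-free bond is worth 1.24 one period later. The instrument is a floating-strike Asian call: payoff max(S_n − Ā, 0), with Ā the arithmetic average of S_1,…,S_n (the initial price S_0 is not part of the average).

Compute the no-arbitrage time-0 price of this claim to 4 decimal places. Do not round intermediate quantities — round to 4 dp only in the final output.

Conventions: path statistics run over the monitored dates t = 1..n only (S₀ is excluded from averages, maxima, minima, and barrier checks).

With p* = (R−d)/(u−d) = 0.7872, sum probability × payoff across the paths and divide by R^5.
Enumerate all 2^5 = 32 price paths (U = up ×1.34, D = down ×0.87); each path with k up-moves has probability p*^k·(1−p*)^(5−k).
DDDDD: Ā=134.2689, payoff=0.0000, prob=0.000436
UDDDD: Ā=206.8049, payoff=0.0000, prob=0.001613
DUDDD: Ā=188.0049, payoff=0.0000, prob=0.001613
UUDDD: Ā=289.5708, payoff=0.0000, prob=0.005969
DDUDD: Ā=171.6489, payoff=0.0000, prob=0.001613
UDUDD: Ā=264.3788, payoff=0.0000, prob=0.005969
DUUDD: Ā=245.5788, payoff=0.0000, prob=0.005969
UUUDD: Ā=378.2478, payoff=0.0000, prob=0.022086
DDDUD: Ā=157.4192, payoff=0.0000, prob=0.001613
UDDUD: Ā=242.4617, payoff=0.0000, prob=0.005969
DUDUD: Ā=223.6617, payoff=12.8199, prob=0.005969
UUDUD: Ā=344.4905, payoff=19.7455, prob=0.022086
DDUUD: Ā=207.3057, payoff=29.1759, prob=0.005969
UDUUD: Ā=319.2985, payoff=44.9375, prob=0.022086
DUUUD: Ā=300.4985, payoff=63.7375, prob=0.022086
UUUUD: Ā=462.8368, payoff=98.1704, prob=0.081718
DDDDU: Ā=145.0393, payoff=8.4972, prob=0.001613
UDDDU: Ā=223.3939, payoff=13.0877, prob=0.005969
DUDDU: Ā=204.5939, payoff=31.8877, prob=0.005969
UUDDU: Ā=315.1217, payoff=49.1144, prob=0.022086
DDUDU: Ā=188.2379, payoff=48.2437, prob=0.005969
UDUDU: Ā=289.9297, payoff=74.3064, prob=0.022086
DUUDU: Ā=271.1297, payoff=93.1064, prob=0.022086
UUUDU: Ā=417.6020, payoff=143.4052, prob=0.081718
DDDUU: Ā=174.0082, payoff=62.4734, prob=0.005969
UDDUU: Ā=268.0126, payoff=96.2234, prob=0.022086
DUDUU: Ā=249.2126, payoff=115.0234, prob=0.022086
UUDUU: Ā=383.8447, payoff=177.1625, prob=0.081718
DDUUU: Ā=232.8566, payoff=131.3794, prob=0.022086
UDUUU: Ā=358.6527, payoff=202.3545, prob=0.081718
DUUUU: Ā=339.8527, payoff=221.1545, prob=0.081718
UUUUU: Ā=523.4513, payoff=340.6287, prob=0.302357
Price = Σ prob·payoff / R^5 = 188.197492 / 2.931625 = 64.1956

price = 64.1956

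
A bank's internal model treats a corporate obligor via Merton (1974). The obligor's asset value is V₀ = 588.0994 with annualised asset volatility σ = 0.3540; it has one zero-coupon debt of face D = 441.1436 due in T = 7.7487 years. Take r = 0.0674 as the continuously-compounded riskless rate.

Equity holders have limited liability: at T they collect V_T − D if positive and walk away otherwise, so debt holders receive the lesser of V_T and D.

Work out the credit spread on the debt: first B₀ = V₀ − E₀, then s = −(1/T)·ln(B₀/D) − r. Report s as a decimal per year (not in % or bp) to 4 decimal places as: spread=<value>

spread=0.0224

Work the structural quantities from V₀ = 588.0994 against face 441.1436:
d₁ = [ln(V₀/D) + (r + σ²/2)T] / (σ√T)
   = [ln(588.0994/441.1436) + (0.0674 + 0.5·0.3540²)·7.7487] / (0.3540·√7.7487)
   = [0.287526 + 1.007780] / 0.985412 = 1.314482
d₂ = d₁ − σ√T = 1.314482 − 0.985412 = 0.329070
N(d₁) = 0.905658,  N(d₂) = 0.628949,  e^(−rT) = 0.593177
E₀ = V₀·N(d₁) − D·e^(−rT)·N(d₂)
   = 588.0994·0.905658 − 441.1436·0.593177·0.628949 = 368.035959
B₀ = V₀ − E₀ = 588.0994 − 368.035959 = 220.063441
spread = −(1/T)·ln(B₀/D) − r = −(1/7.7487)·ln(220.063441/441.1436) − 0.0674 = 0.02235113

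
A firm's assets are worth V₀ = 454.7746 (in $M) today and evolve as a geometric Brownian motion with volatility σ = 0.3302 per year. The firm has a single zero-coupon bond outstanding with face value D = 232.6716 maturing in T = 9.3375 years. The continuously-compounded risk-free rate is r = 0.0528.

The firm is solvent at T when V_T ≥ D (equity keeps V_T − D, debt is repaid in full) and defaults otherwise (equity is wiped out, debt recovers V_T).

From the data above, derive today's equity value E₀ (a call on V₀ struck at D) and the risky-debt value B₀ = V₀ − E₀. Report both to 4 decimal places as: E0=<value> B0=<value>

Apply the equity-as-call identities (strike 232.6716, horizon 9.3375 years):
d₁ = [ln(V₀/D) + (r + σ²/2)T] / (σ√T)
   = [ln(454.7746/232.6716) + (0.0528 + 0.5·0.3302²)·9.3375] / (0.3302·√9.3375)
   = [0.670174 + 1.002063] / 1.009003 = 1.657317
d₂ = d₁ − σ√T = 1.657317 − 1.009003 = 0.648314
N(d₁) = 0.951272,  N(d₂) = 0.741609,  e^(−rT) = 0.610779
E₀ = V₀·N(d₁) − D·e^(−rT)·N(d₂)
   = 454.7746·0.951272 − 232.6716·0.610779·0.741609 = 327.223710
B₀ = V₀ − E₀ = 454.7746 − 327.223710 = 127.550890

E0=327.2237 B0=127.5509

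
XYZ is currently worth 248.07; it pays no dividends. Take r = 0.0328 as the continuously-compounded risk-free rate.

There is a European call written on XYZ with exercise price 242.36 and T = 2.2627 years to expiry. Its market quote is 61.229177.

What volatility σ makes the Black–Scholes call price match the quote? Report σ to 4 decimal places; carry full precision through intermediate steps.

At σ = 0.3483 the Black–Scholes value reproduces the quote:
σ√T = 0.3483·√2.2627 = 0.523922
d₁ = (ln(S/K) + (r+σ²/2)T) / (σ√T) = (ln(248.07/242.36) + (0.0328+0.3483²/2)·2.2627) / 0.523922 = (0.023287 + 0.211464) / 0.523922 = 0.448064
d₂ = d₁ − σ√T = 0.448064 − 0.523922 = -0.075859
e^{−rT} = 0.928471
N(d₁) = 0.672946,  N(d₂) = 0.469766
V = S·N(d₁) − K·e^{−rT}·N(d₂) = 166.937816 − 105.708639 = 61.229177 (equal to the quote); since ∂V/∂σ > 0 for all σ, the implied volatility is unique

sigma = 0.3483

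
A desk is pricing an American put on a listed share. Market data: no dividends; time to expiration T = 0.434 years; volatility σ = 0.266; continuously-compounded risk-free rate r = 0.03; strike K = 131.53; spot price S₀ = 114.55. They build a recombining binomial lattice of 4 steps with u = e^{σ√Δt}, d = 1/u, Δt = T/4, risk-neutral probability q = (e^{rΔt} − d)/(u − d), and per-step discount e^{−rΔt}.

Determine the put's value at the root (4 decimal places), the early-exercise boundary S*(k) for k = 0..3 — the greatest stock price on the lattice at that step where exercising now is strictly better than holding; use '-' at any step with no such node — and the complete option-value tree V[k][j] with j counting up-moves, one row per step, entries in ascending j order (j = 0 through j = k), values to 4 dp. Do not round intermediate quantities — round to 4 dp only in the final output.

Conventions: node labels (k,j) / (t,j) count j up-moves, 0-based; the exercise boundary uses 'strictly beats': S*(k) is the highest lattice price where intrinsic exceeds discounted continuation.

price = 18.7472
boundary = - 104.9404 96.1370 104.9404
tree:
18.7472
26.5896 10.9234
35.3930 17.5566 4.2735
43.4579 26.5896 8.5184 0.0000
50.8463 35.3930 16.9800 0.0000 0.0000

params: Δt=0.10850 u=1.09157 d=0.91611 q=0.49669 e^(-rΔt)=0.99675
t_4 payoffs: 50.8463 35.3930 16.9800 0.0000 0.0000
t_3: node(3,0) S=88.0721 payoff=43.4579 vs cont=43.0305 → 43.4579 [stop]  node(3,1) S=104.9404 payoff=26.5896 vs cont=26.1621 → 26.5896 [stop]  node(3,2) S=125.0395 payoff=6.4905 vs cont=8.5184 → 8.5184 [wait]  node(3,3) S=148.9882 payoff=0.0000 vs cont=0.0000 → 0.0000 [wait]  ⇒ S*(3)=104.9404
t_2: node(2,0) S=96.1370 payoff=35.3930 vs cont=34.9656 → 35.3930 [stop]  node(2,1) S=114.5500 payoff=16.9800 vs cont=17.5566 → 17.5566 [wait]  node(2,2) S=136.4896 payoff=0.0000 vs cont=4.2735 → 4.2735 [wait]  ⇒ S*(2)=96.1370
t_1: node(1,0) S=104.9404 payoff=26.5896 vs cont=26.4476 → 26.5896 [stop]  node(1,1) S=125.0395 payoff=6.4905 vs cont=10.9234 → 10.9234 [wait]  ⇒ S*(1)=104.9404
t_0: node(0,0) S=114.5500 payoff=16.9800 vs cont=18.7472 → 18.7472 [wait]  ⇒ S*(0)=-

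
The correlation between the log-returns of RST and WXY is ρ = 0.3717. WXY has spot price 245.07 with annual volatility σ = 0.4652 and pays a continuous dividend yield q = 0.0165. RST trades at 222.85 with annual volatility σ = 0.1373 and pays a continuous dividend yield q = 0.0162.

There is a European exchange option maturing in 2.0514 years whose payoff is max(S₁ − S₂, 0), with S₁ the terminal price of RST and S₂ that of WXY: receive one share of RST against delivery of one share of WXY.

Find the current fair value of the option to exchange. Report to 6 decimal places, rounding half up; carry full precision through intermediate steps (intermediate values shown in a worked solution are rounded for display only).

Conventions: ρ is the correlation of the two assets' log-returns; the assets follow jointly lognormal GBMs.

σ_eff = √(σ₁² + σ₂² − 2ρσ₁σ₂) = √(0.1373² + 0.4652² − 2·0.3717·0.1373·0.4652) = 0.433336
d₁ = (ln(S₁/S₂) + (q₂ − q₁ + σ_eff²/2)T) / (σ_eff√T) = (ln(222.85/245.07) + (0.0165 − 0.0162 + 0.093890)·2.0514) / 0.620654 = 0.158182
d₂ = d₁ − σ_eff√T = 0.158182 − 0.620654 = -0.462472
N(d₁) = 0.562843,  N(d₂) = 0.321871
V = S₁·e^{−q₁T}·N(d₁) − S₂·e^{−q₂T}·N(d₂) = 121.329765 − 76.255714 = 45.074051
Key observation: no risk-free rate is needed — with the second asset as numeraire the exchange option is a call on the ratio S₁/S₂, and r cancels out of the value.

exchange price = 45.074051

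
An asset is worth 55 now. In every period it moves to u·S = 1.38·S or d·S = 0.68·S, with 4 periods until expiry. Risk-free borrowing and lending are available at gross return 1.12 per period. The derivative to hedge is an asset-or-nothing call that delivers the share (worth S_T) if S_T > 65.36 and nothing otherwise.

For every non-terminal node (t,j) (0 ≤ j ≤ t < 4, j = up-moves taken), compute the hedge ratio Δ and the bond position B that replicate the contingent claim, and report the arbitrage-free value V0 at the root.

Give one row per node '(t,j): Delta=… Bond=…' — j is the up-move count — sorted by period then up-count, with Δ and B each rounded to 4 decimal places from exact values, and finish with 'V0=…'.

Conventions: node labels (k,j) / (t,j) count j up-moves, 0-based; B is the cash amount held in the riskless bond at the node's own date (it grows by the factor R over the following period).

(0,0): Delta=1.2646 Bond=-26.7149
(1,0): Delta=1.1825 Bond=-26.8519
(1,1): Delta=1.2885 Bond=-31.7341
(2,0): Delta=0.0000 Bond=0.0000
(2,1): Delta=1.5269 Bond=-47.8452
(2,2): Delta=1.2191 Bond=-28.2722
(3,0): Delta=0.0000 Bond=0.0000
(3,1): Delta=0.0000 Bond=0.0000
(3,2): Delta=1.9714 Bond=-85.2514
(3,3): Delta=1.0000 Bond=0.0000
V0=42.8372

Under the risk-neutral measure, an up-move has probability p* = (R−d)/(u−d) = 0.6286 and values discount at R = 1.12.
Expiry values: V(4,0)=0.0000, V(4,1)=0.0000, V(4,2)=0.0000, V(4,3)=98.2899, V(4,4)=199.4707
  t=3,j=0: stock 17.2938 → up 23.8654 (V=0.0000), down 11.7598 (V=0.0000). Price 0.0000; hedge Δ=0.0000, bond B=0.0000.
  t=3,j=1: stock 35.0962 → up 48.4327 (V=0.0000), down 23.8654 (V=0.0000). Price 0.0000; hedge Δ=0.0000, bond B=0.0000.
  t=3,j=2: stock 71.2246 → up 98.2899 (V=98.2899), down 48.4327 (V=0.0000). Price 55.1627; hedge Δ=1.9714, bond B=-85.2514.
  t=3,j=3: stock 144.5440 → up 199.4707 (V=199.4707), down 98.2899 (V=98.2899). Price 144.5440; hedge Δ=1.0000, bond B=0.0000.
  t=2,j=0: stock 25.4320 → up 35.0962 (V=0.0000), down 17.2938 (V=0.0000). Price 0.0000; hedge Δ=0.0000, bond B=0.0000.
  t=2,j=1: stock 51.6120 → up 71.2246 (V=55.1627), down 35.0962 (V=0.0000). Price 30.9587; hedge Δ=1.5269, bond B=-47.8452.
  t=2,j=2: stock 104.7420 → up 144.5440 (V=144.5440), down 71.2246 (V=55.1627). Price 99.4154; hedge Δ=1.2191, bond B=-28.2722.
  t=1,j=0: stock 37.4000 → up 51.6120 (V=30.9587), down 25.4320 (V=0.0000). Price 17.3748; hedge Δ=1.1825, bond B=-26.8519.
  t=1,j=1: stock 75.9000 → up 104.7420 (V=99.4154), down 51.6120 (V=30.9587). Price 66.0612; hedge Δ=1.2885, bond B=-31.7341.
  t=0,j=0: stock 55.0000 → up 75.9000 (V=66.0612), down 37.4000 (V=17.3748). Price 42.8372; hedge Δ=1.2646, bond B=-26.7149.
Sanity check at the root: Δ(0,0)·S0 + B(0,0) reproduces V0 = 42.8372.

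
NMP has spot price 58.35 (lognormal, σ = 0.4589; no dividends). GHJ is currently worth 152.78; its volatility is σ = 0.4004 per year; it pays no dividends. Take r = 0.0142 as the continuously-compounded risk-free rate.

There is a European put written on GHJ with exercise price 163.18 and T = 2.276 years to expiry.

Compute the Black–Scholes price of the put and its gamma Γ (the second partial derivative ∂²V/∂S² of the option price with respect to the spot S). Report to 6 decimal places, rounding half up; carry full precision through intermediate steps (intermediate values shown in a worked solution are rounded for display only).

price = 39.544273
Γ = 0.004193

σ√T = 0.4004·√2.276 = 0.604060
d₁ = (ln(S/K) + (r+σ²/2)T) / (σ√T) = (ln(152.78/163.18) + (0.0142+0.4004²/2)·2.276) / 0.604060 = (-0.065855 + 0.214764) / 0.604060 = 0.246513
d₂ = d₁ − σ√T = 0.246513 − 0.604060 = -0.357547
e^{−rT} = 0.968197
N(−d₁) = 0.402643,  N(−d₂) = 0.639659
Put price V = K·e^{−rT}·N(−d₂) − S·N(−d₁) = 101.060010 − 61.515737 = 39.544273
φ(d₁) = (1/√(2π))·e^{−d₁²/2} = 0.387003
Γ = φ(d₁) / (S·σ·√T) = 0.004193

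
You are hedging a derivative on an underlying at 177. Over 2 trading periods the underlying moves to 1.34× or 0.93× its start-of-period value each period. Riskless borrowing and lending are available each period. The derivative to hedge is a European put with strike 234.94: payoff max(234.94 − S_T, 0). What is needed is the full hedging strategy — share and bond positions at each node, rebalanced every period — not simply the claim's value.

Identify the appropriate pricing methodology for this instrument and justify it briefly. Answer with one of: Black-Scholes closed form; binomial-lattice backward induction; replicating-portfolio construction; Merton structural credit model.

Key observation: the task asks for the hedge itself — share and bond holdings at every node of the 2-period tree on spot 177 with factors 1.34/0.93 — which is exactly what the replicating-portfolio construction produces.

framework: replicating-portfolio construction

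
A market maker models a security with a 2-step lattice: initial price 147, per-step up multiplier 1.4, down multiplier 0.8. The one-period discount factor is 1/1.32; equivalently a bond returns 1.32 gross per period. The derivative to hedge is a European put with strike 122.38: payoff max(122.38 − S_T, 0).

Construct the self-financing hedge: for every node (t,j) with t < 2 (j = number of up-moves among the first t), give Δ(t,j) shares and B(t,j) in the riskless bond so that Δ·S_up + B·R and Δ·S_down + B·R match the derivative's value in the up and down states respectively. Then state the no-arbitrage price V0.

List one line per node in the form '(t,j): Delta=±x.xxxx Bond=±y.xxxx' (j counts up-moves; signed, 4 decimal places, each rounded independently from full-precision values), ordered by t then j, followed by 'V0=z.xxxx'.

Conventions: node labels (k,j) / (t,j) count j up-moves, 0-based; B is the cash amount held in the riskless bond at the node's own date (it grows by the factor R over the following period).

Risk-neutral probability p* = (R−d)/(u−d) = (1.32−0.8)/(1.4−0.8) = 0.8667.
Payoffs at expiry: V(2,0)=28.3000, V(2,1)=0.0000, V(2,2)=0.0000
  t=1,j=0: stock 117.6000 → up 164.6400 (V=0.0000), down 94.0800 (V=28.3000). Price 2.8586; hedge Δ=-0.4011, bond B=50.0253.
  t=1,j=1: stock 205.8000 → up 288.1200 (V=0.0000), down 164.6400 (V=0.0000). Price 0.0000; hedge Δ=0.0000, bond B=0.0000.
  t=0,j=0: stock 147.0000 → up 205.8000 (V=0.0000), down 117.6000 (V=2.8586). Price 0.2887; hedge Δ=-0.0324, bond B=5.0531.
Sanity check at the root: Δ(0,0)·S0 + B(0,0) reproduces V0 = 0.2887.

(0,0): Delta=-0.0324 Bond=5.0531
(1,0): Delta=-0.4011 Bond=50.0253
(1,1): Delta=0.0000 Bond=0.0000
V0=0.2887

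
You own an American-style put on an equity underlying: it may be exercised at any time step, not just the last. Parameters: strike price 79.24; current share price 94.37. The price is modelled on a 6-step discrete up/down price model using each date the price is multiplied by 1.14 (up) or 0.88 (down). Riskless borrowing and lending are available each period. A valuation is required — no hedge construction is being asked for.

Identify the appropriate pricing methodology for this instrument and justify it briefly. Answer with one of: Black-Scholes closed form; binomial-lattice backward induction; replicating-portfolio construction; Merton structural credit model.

Key observation: an American put (K = 79.24, S₀ = 94.37) on a 6-date tree has no closed form — the optimal stopping decision is embedded and must be resolved recursively from expiry.

framework: binomial-lattice backward induction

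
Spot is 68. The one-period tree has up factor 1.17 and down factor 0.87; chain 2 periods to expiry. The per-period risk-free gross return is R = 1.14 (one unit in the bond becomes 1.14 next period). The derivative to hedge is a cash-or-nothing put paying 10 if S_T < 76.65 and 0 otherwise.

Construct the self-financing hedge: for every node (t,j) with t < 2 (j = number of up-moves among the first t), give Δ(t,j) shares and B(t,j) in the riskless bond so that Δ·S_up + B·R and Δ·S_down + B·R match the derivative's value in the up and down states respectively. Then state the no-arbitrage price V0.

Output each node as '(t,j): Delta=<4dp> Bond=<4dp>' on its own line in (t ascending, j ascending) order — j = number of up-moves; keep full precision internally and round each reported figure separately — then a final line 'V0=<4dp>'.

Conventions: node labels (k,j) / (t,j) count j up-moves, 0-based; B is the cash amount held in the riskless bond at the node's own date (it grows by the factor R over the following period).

No-arbitrage ⇒ martingale measure with p* = (R−d)/(u−d) = 0.9000.
Payoffs at expiry: V(2,0)=10.0000, V(2,1)=10.0000, V(2,2)=0.0000
Node (1,0) S=59.1600: V=(p*·10.0000+(1−p*)·10.0000)/1.14=8.7719; Δ=(10.0000−10.0000)/(69.2172−51.4692)=0.0000; B=V−Δ·S=8.7719
Node (1,1) S=79.5600: V=(p*·0.0000+(1−p*)·10.0000)/1.14=0.8772; Δ=(0.0000−10.0000)/(93.0852−69.2172)=-0.4190; B=V−Δ·S=34.2105
Node (0,0) S=68.0000: V=(p*·0.8772+(1−p*)·8.7719)/1.14=1.4620; Δ=(0.8772−8.7719)/(79.5600−59.1600)=-0.3870; B=V−Δ·S=27.7778
Verification: the root portfolio costs Δ(0,0)·S0 + B(0,0) = 1.4620, matching V0.

(0,0): Delta=-0.3870 Bond=27.7778
(1,0): Delta=0.0000 Bond=8.7719
(1,1): Delta=-0.4190 Bond=34.2105
V0=1.4620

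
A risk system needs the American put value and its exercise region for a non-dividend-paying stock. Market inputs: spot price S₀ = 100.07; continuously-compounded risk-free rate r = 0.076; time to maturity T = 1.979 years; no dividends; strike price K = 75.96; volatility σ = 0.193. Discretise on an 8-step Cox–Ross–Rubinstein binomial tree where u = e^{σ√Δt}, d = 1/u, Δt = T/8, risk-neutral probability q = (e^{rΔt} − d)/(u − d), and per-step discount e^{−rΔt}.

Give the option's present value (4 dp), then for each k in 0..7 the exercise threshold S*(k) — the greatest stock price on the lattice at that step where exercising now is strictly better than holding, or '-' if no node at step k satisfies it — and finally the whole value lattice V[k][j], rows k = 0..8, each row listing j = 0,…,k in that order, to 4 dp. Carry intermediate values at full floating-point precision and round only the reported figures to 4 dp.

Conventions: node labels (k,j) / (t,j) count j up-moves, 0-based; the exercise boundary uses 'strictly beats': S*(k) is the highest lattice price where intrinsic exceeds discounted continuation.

Δt=0.24738  u=1.10075  d=0.90847  q=0.57472  discount=0.98138
step 8 (expiry): payoffs max(K−S,0) = 29.5306 19.7037 7.7970 0.0000 0.0000 0.0000 0.0000 0.0000 0.0000
step 7: (k=7,j=0): S=51.1072, K−S=24.8528, hold=23.4380 ⇒ V=24.8528 exercise | (k=7,j=1): S=61.9241, K−S=14.0359, hold=12.6211 ⇒ V=14.0359 exercise | (k=7,j=2): S=75.0304, K−S=0.9296, hold=3.2541 ⇒ V=3.2541 continue | (k=7,j=3): S=90.9107, K−S=0.0000, hold=0.0000 ⇒ V=0.0000 continue | (k=7,j=4): S=110.1521, K−S=0.0000, hold=0.0000 ⇒ V=0.0000 continue | (k=7,j=5): S=133.4659, K−S=0.0000, hold=0.0000 ⇒ V=0.0000 continue | (k=7,j=6): S=161.7141, K−S=0.0000, hold=0.0000 ⇒ V=0.0000 continue | (k=7,j=7): S=195.9411, K−S=0.0000, hold=0.0000 ⇒ V=0.0000 continue  boundary S*=61.9241
step 6: (k=6,j=0): S=56.2563, K−S=19.7037, hold=18.2890 ⇒ V=19.7037 exercise | (k=6,j=1): S=68.1630, K−S=7.7970, hold=7.6934 ⇒ V=7.7970 exercise | (k=6,j=2): S=82.5898, K−S=0.0000, hold=1.3581 ⇒ V=1.3581 continue | (k=6,j=3): S=100.0700, K−S=0.0000, hold=0.0000 ⇒ V=0.0000 continue | (k=6,j=4): S=121.2499, K−S=0.0000, hold=0.0000 ⇒ V=0.0000 continue | (k=6,j=5): S=146.9126, K−S=0.0000, hold=0.0000 ⇒ V=0.0000 continue | (k=6,j=6): S=178.0069, K−S=0.0000, hold=0.0000 ⇒ V=0.0000 continue  boundary S*=68.1630
step 5: (k=5,j=0): S=61.9241, K−S=14.0359, hold=12.6211 ⇒ V=14.0359 exercise | (k=5,j=1): S=75.0304, K−S=0.9296, hold=4.0201 ⇒ V=4.0201 continue | (k=5,j=2): S=90.9107, K−S=0.0000, hold=0.5668 ⇒ V=0.5668 continue | (k=5,j=3): S=110.1521, K−S=0.0000, hold=0.0000 ⇒ V=0.0000 continue | (k=5,j=4): S=133.4659, K−S=0.0000, hold=0.0000 ⇒ V=0.0000 continue | (k=5,j=5): S=161.7141, K−S=0.0000, hold=0.0000 ⇒ V=0.0000 continue  boundary S*=61.9241
step 4: (k=4,j=0): S=68.1630, K−S=7.7970, hold=8.1254 ⇒ V=8.1254 continue | (k=4,j=1): S=82.5898, K−S=0.0000, hold=1.9975 ⇒ V=1.9975 continue | (k=4,j=2): S=100.0700, K−S=0.0000, hold=0.2366 ⇒ V=0.2366 continue | (k=4,j=3): S=121.2499, K−S=0.0000, hold=0.0000 ⇒ V=0.0000 continue | (k=4,j=4): S=146.9126, K−S=0.0000, hold=0.0000 ⇒ V=0.0000 continue  boundary S*=-
step 3: (k=3,j=0): S=75.0304, K−S=0.9296, hold=4.5178 ⇒ V=4.5178 continue | (k=3,j=1): S=90.9107, K−S=0.0000, hold=0.9671 ⇒ V=0.9671 continue | (k=3,j=2): S=110.1521, K−S=0.0000, hold=0.0987 ⇒ V=0.0987 continue | (k=3,j=3): S=133.4659, K−S=0.0000, hold=0.0000 ⇒ V=0.0000 continue  boundary S*=-
step 2: (k=2,j=0): S=82.5898, K−S=0.0000, hold=2.4310 ⇒ V=2.4310 continue | (k=2,j=1): S=100.0700, K−S=0.0000, hold=0.4593 ⇒ V=0.4593 continue | (k=2,j=2): S=121.2499, K−S=0.0000, hold=0.0412 ⇒ V=0.0412 continue  boundary S*=-
step 1: (k=1,j=0): S=90.9107, K−S=0.0000, hold=1.2737 ⇒ V=1.2737 continue | (k=1,j=1): S=110.1521, K−S=0.0000, hold=0.2149 ⇒ V=0.2149 continue  boundary S*=-
step 0: (k=0,j=0): S=100.0700, K−S=0.0000, hold=0.6528 ⇒ V=0.6528 continue  boundary S*=-

price = 0.6528
boundary = - - - - - 61.9241 68.1630 61.9241
tree:
0.6528
1.2737 0.2149
2.4310 0.4593 0.0412
4.5178 0.9671 0.0987 0.0000
8.1254 1.9975 0.2366 0.0000 0.0000
14.0359 4.0201 0.5668 0.0000 0.0000 0.0000
19.7037 7.7970 1.3581 0.0000 0.0000 0.0000 0.0000
24.8528 14.0359 3.2541 0.0000 0.0000 0.0000 0.0000 0.0000
29.5306 19.7037 7.7970 0.0000 0.0000 0.0000 0.0000 0.0000 0.0000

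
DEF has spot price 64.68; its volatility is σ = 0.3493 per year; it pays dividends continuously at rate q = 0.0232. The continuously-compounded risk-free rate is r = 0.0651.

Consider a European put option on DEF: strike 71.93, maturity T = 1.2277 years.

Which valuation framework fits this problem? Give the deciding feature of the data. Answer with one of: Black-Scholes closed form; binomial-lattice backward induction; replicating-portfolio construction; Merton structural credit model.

framework: Black-Scholes closed form

Key observation: a European claim on DEF (strike 71.93) — a lognormal (GBM) underlying with constant rate and volatility — has an exact closed-form value; no lattice or capital structure is involved.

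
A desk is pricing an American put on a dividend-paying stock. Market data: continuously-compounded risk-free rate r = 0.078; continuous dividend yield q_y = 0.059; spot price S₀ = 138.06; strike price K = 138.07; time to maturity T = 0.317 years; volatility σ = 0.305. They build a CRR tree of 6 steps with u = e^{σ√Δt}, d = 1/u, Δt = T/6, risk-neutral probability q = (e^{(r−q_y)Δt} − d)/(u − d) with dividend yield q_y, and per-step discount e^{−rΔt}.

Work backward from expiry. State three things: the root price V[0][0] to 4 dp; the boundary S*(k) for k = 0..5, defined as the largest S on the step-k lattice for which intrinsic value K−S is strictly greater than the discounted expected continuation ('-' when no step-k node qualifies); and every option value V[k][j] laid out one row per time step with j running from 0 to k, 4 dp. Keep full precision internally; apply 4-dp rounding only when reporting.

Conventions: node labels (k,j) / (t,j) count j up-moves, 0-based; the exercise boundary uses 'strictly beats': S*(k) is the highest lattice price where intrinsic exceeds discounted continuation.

price = 8.6651
boundary = - - - 111.8738 119.9982 128.7127
tree:
8.6651
13.0458 4.1720
18.9250 7.0278 1.2305
26.1962 11.5056 2.4198 0.0013
33.7706 18.0718 4.7585 0.0026 0.0000
40.8322 26.1962 9.3573 0.0051 0.0000 0.0000
47.4157 33.7706 18.0718 0.0100 0.0000 0.0000 0.0000

Δt=0.05283, u=1.07262, d=0.93230, q=0.48964, disc=e^(-rΔt)=0.99589
k=6 terminal: V=max(K-S,0) → 47.4157 33.7706 18.0718 0.0100 0.0000 0.0000 0.0000
k=5: j=0 S=97.2378 intr=40.8322 cont=40.5670 V=40.8322[EX]; j=1 S=111.8738 intr=26.1962 cont=25.9766 V=26.1962[EX]; j=2 S=128.7127 intr=9.3573 cont=9.1901 V=9.3573[EX]; j=3 S=148.0861 intr=0.0000 cont=0.0051 V=0.0051[hold]; j=4 S=170.3757 intr=0.0000 cont=0.0000 V=0.0000[hold]; j=5 S=196.0201 intr=0.0000 cont=0.0000 V=0.0000[hold]  S*(5)=128.7127
k=4: j=0 S=104.2994 intr=33.7706 cont=33.5274 V=33.7706[EX]; j=1 S=119.9982 intr=18.0718 cont=17.8774 V=18.0718[EX]; j=2 S=138.0600 intr=0.0100 cont=4.7585 V=4.7585[hold]; j=3 S=158.8404 intr=0.0000 cont=0.0026 V=0.0026[hold]; j=4 S=182.7486 intr=0.0000 cont=0.0000 V=0.0000[hold]  S*(4)=119.9982
k=3: j=0 S=111.8738 intr=26.1962 cont=25.9766 V=26.1962[EX]; j=1 S=128.7127 intr=9.3573 cont=11.5056 V=11.5056[hold]; j=2 S=148.0861 intr=0.0000 cont=2.4198 V=2.4198[hold]; j=3 S=170.3757 intr=0.0000 cont=0.0013 V=0.0013[hold]  S*(3)=111.8738
k=2: j=0 S=119.9982 intr=18.0718 cont=18.9250 V=18.9250[hold]; j=1 S=138.0600 intr=0.0100 cont=7.0278 V=7.0278[hold]; j=2 S=158.8404 intr=0.0000 cont=1.2305 V=1.2305[hold]  S*(2)=-
k=1: j=0 S=128.7127 intr=9.3573 cont=13.0458 V=13.0458[hold]; j=1 S=148.0861 intr=0.0000 cont=4.1720 V=4.1720[hold]  S*(1)=-
k=0: j=0 S=138.0600 intr=0.0100 cont=8.6651 V=8.6651[hold]  S*(0)=-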